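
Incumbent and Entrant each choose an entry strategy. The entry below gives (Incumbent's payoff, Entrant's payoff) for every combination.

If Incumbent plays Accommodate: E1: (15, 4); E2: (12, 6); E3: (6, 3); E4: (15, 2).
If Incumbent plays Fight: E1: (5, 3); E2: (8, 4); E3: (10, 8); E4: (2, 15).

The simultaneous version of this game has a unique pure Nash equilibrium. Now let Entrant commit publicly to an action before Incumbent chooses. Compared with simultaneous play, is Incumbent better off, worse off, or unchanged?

Work backward from Incumbent's decision.
- E1: BR = Accommodate, leader payoff 4.
- E2: BR = Accommodate, leader payoff 6.
- E3: BR = Fight, leader payoff 8.
- E4: BR = Accommodate, leader payoff 2.
Maximizing over 4, 6, 8, 2, Entrant chooses E3. Subgame-perfect outcome: (Fight, E3) with payoffs (10, 8).
Under simultaneous play:
Incumbent's best replies: E1→Accommodate; E2→Accommodate; E3→Fight; E4→Accommodate.
Entrant's best replies: Accommodate→E2; Fight→E4.
Only (Accommodate, E2) has each player best-responding; Nash payoffs (12, 6).
Incumbent earns 10 sequentially versus 12 at the Nash outcome: worse off.

worse off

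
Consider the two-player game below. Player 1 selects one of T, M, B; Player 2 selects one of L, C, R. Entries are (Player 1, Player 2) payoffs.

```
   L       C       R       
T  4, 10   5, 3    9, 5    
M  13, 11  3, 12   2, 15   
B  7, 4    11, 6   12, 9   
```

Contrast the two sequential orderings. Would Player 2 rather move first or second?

first

If Player 1 leads: Player 2's best replies are T→L, M→R, B→R; Player 1's induced payoffs 4, 2, 12; outcome (B, R), payoffs (12, 9).
If Player 2 leads: Player 1's best replies are L→M, C→B, R→B; Player 2's induced payoffs 11, 6, 9; outcome (M, L), payoffs (13, 11).
Player 2 gets 11 moving first and 9 moving second, so Player 2 prefers to move first.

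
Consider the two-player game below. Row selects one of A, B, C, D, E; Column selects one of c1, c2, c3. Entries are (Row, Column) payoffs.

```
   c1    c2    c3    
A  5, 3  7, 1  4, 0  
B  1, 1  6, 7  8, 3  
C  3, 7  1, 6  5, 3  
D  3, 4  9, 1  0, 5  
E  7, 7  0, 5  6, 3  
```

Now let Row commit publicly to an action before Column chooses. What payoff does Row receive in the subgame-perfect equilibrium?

Backward induction with Row moving first.
- A: BR = c1, leader payoff 5.
- B: BR = c2, leader payoff 6.
- C: BR = c1, leader payoff 3.
- D: BR = c3, leader payoff 0.
- E: BR = c1, leader payoff 7.
Among 5, 6, 3, 0, 7, the best is 7 at E. Subgame-perfect outcome: (E, c1) with payoffs (7, 7).

7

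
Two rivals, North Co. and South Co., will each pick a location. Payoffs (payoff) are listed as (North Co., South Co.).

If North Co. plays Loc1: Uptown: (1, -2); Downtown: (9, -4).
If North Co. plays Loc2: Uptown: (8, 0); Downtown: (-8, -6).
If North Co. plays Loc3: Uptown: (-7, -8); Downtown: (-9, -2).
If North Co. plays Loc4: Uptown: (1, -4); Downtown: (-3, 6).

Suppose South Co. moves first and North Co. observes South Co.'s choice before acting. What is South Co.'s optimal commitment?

Uptown

Backward induction with South Co. moving first.
- Uptown → North Co. plays Loc2 (best of 1, 8, -7, 1); South Co. gets 0.
- Downtown → North Co. plays Loc1 (best of 9, -8, -9, -3); South Co. gets -4.
Maximizing over 0, -4, South Co. chooses Uptown. Subgame-perfect outcome: (Loc2, Uptown) with payoffs (8, 0).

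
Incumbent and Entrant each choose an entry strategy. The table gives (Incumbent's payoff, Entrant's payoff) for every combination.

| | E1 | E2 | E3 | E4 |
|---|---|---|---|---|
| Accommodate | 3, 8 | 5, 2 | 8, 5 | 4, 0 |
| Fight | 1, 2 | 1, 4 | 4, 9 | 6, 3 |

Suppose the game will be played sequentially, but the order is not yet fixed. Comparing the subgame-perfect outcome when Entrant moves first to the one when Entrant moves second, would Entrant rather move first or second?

second

If Incumbent leads: Entrant's best replies are Accommodate→E1, Fight→E3; Incumbent's induced payoffs 3, 4; outcome (Fight, E3), payoffs (4, 9).
If Entrant leads: Incumbent's best replies are E1→Accommodate, E2→Accommodate, E3→Accommodate, E4→Fight; Entrant's induced payoffs 8, 2, 5, 3; outcome (Accommodate, E1), payoffs (3, 8).
Entrant gets 8 moving first and 9 moving second, so Entrant prefers to move second.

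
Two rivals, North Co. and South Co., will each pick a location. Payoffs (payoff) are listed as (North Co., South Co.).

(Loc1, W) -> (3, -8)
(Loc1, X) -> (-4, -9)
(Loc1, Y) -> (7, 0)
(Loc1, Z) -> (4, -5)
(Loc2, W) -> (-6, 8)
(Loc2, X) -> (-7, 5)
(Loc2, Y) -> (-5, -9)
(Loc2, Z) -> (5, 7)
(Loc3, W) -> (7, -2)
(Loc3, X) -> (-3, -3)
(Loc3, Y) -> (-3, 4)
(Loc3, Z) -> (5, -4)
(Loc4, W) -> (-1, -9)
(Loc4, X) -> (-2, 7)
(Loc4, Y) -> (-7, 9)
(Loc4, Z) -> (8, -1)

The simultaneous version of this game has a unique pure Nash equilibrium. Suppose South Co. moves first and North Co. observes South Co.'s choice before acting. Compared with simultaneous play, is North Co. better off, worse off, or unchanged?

worse off

North Co. best-responds to each possible South Co. move:
- W: North Co. compares 3, -6, 7, -1 and picks Loc3; South Co. would get -2.
- X: North Co. compares -4, -7, -3, -2 and picks Loc4; South Co. would get 7.
- Y: North Co. compares 7, -5, -3, -7 and picks Loc1; South Co. would get 0.
- Z: North Co. compares 4, 5, 5, 8 and picks Loc4; South Co. would get -1.
Maximizing over -2, 7, 0, -1, South Co. chooses X. Subgame-perfect outcome: (Loc4, X) with payoffs (-2, 7).
For the simultaneous game, intersect best replies.
North Co.'s best replies: W→Loc3; X→Loc4; Y→Loc1; Z→Loc4.
South Co.'s best replies: Loc1→Y; Loc2→W; Loc3→Y; Loc4→Y.
The unique mutual best reply is (Loc1, Y), giving (7, 0).
North Co. earns -2 sequentially versus 7 at the Nash outcome: worse off.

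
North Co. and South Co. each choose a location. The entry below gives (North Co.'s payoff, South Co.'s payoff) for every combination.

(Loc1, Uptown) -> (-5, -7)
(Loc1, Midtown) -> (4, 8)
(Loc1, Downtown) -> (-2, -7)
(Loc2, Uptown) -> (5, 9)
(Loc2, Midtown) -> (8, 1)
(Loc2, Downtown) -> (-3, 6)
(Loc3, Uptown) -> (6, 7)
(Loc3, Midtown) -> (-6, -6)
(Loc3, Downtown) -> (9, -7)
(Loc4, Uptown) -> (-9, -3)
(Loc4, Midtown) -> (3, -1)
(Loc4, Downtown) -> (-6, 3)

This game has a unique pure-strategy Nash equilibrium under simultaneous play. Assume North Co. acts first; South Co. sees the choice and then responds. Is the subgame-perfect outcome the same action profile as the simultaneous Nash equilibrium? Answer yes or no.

Backward induction with North Co. moving first.
- Loc1: BR = Midtown, leader payoff 4.
- Loc2: BR = Uptown, leader payoff 5.
- Loc3: BR = Uptown, leader payoff 6.
- Loc4: BR = Downtown, leader payoff -6.
Maximizing over 4, 5, 6, -6, North Co. chooses Loc3. Subgame-perfect outcome: (Loc3, Uptown) with payoffs (6, 7).
Now find the simultaneous Nash equilibrium.
North Co.'s best replies: Uptown→Loc3; Midtown→Loc2; Downtown→Loc3.
South Co.'s best replies: Loc1→Midtown; Loc2→Uptown; Loc3→Uptown; Loc4→Downtown.
Only (Loc3, Uptown) has each player best-responding; Nash payoffs (6, 7).
Sequential outcome (Loc3, Uptown) coincides with the Nash profile (Loc3, Uptown).

yes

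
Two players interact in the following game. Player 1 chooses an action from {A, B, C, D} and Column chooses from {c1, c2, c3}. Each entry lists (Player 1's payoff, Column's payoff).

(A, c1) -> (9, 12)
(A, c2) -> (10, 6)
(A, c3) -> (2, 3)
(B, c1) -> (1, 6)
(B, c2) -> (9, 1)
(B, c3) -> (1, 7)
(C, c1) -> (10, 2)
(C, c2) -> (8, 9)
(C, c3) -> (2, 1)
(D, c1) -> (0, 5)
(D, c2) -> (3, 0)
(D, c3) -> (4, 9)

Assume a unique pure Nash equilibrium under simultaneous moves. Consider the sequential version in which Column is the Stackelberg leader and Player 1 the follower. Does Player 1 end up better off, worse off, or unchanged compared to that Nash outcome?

unchanged

Work backward from Player 1's decision.
- c1: Player 1 compares 9, 1, 10, 0 and picks C; Column would get 2.
- c2: Player 1 compares 10, 9, 8, 3 and picks A; Column would get 6.
- c3: Player 1 compares 2, 1, 2, 4 and picks D; Column would get 9.
Column's induced payoffs are 2, 6, 9, so Column commits to c3. Subgame-perfect outcome: (D, c3) with payoffs (4, 9).
Now find the simultaneous Nash equilibrium.
Player 1's best replies: c1→C; c2→A; c3→D.
Column's best replies: A→c1; B→c3; C→c2; D→c3.
The unique mutual best reply is (D, c3), giving (4, 9).
Player 1 earns 4 sequentially versus 4 at the Nash outcome: unchanged.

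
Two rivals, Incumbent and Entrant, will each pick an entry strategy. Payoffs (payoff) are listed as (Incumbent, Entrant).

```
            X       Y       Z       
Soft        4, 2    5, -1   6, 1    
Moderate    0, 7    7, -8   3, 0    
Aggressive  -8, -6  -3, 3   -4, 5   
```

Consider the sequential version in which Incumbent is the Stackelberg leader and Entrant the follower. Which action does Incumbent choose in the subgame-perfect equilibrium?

Soft

Work backward from Entrant's decision.
- Soft → Entrant plays X (best of 2, -1, 1); Incumbent gets 4.
- Moderate → Entrant plays X (best of 7, -8, 0); Incumbent gets 0.
- Aggressive → Entrant plays Z (best of -6, 3, 5); Incumbent gets -4.
Among 4, 0, -4, the best is 4 at Soft. Subgame-perfect outcome: (Soft, X) with payoffs (4, 2).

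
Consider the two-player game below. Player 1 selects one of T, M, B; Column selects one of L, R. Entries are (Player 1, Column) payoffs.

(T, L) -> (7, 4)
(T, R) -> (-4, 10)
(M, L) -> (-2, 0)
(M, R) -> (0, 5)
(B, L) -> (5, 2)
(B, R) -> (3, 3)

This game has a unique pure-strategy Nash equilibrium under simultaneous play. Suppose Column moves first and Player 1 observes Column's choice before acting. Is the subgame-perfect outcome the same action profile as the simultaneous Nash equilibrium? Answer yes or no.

Solve by backward induction (Column leads).
- L → Player 1 plays T (best of 7, -2, 5); Column gets 4.
- R → Player 1 plays B (best of -4, 0, 3); Column gets 3.
Among 4, 3, the best is 4 at L. Subgame-perfect outcome: (T, L) with payoffs (7, 4).
Now find the simultaneous Nash equilibrium.
Player 1's best replies: L→T; R→B.
Column's best replies: T→R; M→R; B→R.
The unique mutual best reply is (B, R), giving (3, 3).
Sequential outcome (T, L) differs from the Nash profile (B, R).

no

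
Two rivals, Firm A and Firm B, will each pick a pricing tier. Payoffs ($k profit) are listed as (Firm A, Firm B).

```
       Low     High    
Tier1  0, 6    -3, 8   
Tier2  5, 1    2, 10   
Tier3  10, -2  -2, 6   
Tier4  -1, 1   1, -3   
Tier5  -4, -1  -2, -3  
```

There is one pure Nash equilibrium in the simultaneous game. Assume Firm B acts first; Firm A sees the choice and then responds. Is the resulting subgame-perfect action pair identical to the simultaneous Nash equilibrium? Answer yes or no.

yes

Backward induction with Firm B moving first.
- Low: BR = Tier3, leader payoff -2.
- High: BR = Tier2, leader payoff 10.
Firm B's induced payoffs are -2, 10, so Firm B commits to High. Subgame-perfect outcome: (Tier2, High) with payoffs (2, 10).
Under simultaneous play:
Firm A's best replies: Low→Tier3; High→Tier2.
Firm B's best replies: Tier1→High; Tier2→High; Tier3→High; Tier4→Low; Tier5→Low.
Only (Tier2, High) has each player best-responding; Nash payoffs (2, 10).
Sequential outcome (Tier2, High) coincides with the Nash profile (Tier2, High).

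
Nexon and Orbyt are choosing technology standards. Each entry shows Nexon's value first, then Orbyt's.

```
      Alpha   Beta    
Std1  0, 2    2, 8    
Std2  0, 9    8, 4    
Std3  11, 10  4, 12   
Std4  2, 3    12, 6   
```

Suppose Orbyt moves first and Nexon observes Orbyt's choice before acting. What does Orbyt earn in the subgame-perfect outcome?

10

Backward induction with Orbyt moving first.
- Alpha: Nexon compares 0, 0, 11, 2 and picks Std3; Orbyt would get 10.
- Beta: Nexon compares 2, 8, 4, 12 and picks Std4; Orbyt would get 6.
Maximizing over 10, 6, Orbyt chooses Alpha. Subgame-perfect outcome: (Std3, Alpha) with payoffs (11, 10).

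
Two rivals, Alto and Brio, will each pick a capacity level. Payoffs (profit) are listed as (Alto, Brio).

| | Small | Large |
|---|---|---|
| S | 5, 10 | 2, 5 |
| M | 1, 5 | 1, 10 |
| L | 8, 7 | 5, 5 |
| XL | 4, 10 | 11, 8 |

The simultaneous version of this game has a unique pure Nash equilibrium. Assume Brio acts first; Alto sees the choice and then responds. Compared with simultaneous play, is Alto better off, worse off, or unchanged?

Alto best-responds to each possible Brio move:
- Small → Alto plays L (best of 5, 1, 8, 4); Brio gets 7.
- Large → Alto plays XL (best of 2, 1, 5, 11); Brio gets 8.
Brio's induced payoffs are 7, 8, so Brio commits to Large. Subgame-perfect outcome: (XL, Large) with payoffs (11, 8).
Under simultaneous play:
Alto's best replies: Small→L; Large→XL.
Brio's best replies: S→Small; M→Large; L→Small; XL→Small.
The unique mutual best reply is (L, Small), giving (8, 7).
Alto earns 11 sequentially versus 8 at the Nash outcome: better off.

better off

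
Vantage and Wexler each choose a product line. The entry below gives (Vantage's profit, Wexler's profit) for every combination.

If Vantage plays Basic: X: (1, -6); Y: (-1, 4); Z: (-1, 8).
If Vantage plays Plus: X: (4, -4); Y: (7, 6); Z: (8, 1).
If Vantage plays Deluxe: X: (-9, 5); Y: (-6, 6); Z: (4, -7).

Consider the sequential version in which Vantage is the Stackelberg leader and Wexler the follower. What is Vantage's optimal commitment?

Solve by backward induction (Vantage leads).
- Basic: BR = Z, leader payoff -1.
- Plus: BR = Y, leader payoff 7.
- Deluxe: BR = Y, leader payoff -6.
Vantage's induced payoffs are -1, 7, -6, so Vantage commits to Plus. Subgame-perfect outcome: (Plus, Y) with payoffs (7, 6).

Plus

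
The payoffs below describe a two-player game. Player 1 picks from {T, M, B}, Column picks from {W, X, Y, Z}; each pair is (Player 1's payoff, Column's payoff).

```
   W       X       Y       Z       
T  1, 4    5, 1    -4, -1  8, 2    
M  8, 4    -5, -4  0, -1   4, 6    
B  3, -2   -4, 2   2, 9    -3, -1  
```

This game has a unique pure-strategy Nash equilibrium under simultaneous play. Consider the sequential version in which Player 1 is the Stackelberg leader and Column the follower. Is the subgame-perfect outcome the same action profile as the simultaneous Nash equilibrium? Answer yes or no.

no

Column best-responds to each possible Player 1 move:
- T: BR = W, leader payoff 1.
- M: BR = Z, leader payoff 4.
- B: BR = Y, leader payoff 2.
Player 1's induced payoffs are 1, 4, 2, so Player 1 commits to M. Subgame-perfect outcome: (M, Z) with payoffs (4, 6).
For the simultaneous game, intersect best replies.
Player 1's best replies: W→M; X→T; Y→B; Z→T.
Column's best replies: T→W; M→Z; B→Y.
Only (B, Y) has each player best-responding; Nash payoffs (2, 9).
Sequential outcome (M, Z) differs from the Nash profile (B, Y).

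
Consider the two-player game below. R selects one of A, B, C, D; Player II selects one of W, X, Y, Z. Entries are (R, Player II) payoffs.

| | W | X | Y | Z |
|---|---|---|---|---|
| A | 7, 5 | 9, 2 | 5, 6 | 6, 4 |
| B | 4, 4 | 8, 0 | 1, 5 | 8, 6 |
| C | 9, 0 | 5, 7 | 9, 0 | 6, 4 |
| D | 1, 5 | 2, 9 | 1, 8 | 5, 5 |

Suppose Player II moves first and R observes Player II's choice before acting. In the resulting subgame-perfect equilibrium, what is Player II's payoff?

6

R best-responds to each possible Player II move:
- W → R plays C (best of 7, 4, 9, 1); Player II gets 0.
- X → R plays A (best of 9, 8, 5, 2); Player II gets 2.
- Y → R plays C (best of 5, 1, 9, 1); Player II gets 0.
- Z → R plays B (best of 6, 8, 6, 5); Player II gets 6.
Among 0, 2, 0, 6, the best is 6 at Z. Subgame-perfect outcome: (B, Z) with payoffs (8, 6).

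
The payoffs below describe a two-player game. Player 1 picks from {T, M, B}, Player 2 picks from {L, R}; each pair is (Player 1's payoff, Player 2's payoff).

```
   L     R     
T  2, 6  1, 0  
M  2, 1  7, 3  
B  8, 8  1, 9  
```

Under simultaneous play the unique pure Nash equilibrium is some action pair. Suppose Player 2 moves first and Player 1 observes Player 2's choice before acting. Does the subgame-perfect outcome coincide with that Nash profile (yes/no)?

no

Player 1 best-responds to each possible Player 2 move:
- L: BR = B, leader payoff 8.
- R: BR = M, leader payoff 3.
Maximizing over 8, 3, Player 2 chooses L. Subgame-perfect outcome: (B, L) with payoffs (8, 8).
Under simultaneous play:
Player 1's best replies: L→B; R→M.
Player 2's best replies: T→L; M→R; B→R.
Only (M, R) has each player best-responding; Nash payoffs (7, 3).
Sequential outcome (B, L) differs from the Nash profile (M, R).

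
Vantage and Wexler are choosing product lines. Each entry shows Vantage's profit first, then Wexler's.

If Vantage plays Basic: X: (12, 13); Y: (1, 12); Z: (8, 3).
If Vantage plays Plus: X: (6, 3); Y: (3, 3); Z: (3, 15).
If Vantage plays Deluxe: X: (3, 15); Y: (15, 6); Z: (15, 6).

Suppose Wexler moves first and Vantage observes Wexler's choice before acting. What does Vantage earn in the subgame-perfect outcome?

Work backward from Vantage's decision.
- X: BR = Basic, leader payoff 13.
- Y: BR = Deluxe, leader payoff 6.
- Z: BR = Deluxe, leader payoff 6.
Maximizing over 13, 6, 6, Wexler chooses X. Subgame-perfect outcome: (Basic, X) with payoffs (12, 13).

12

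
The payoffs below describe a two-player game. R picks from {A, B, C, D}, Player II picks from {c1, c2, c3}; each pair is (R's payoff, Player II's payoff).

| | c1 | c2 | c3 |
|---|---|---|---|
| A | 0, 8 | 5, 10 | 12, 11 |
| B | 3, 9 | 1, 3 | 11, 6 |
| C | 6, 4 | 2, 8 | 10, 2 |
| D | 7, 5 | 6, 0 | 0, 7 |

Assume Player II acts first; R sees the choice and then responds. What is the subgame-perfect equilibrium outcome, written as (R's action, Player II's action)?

(A, c3)

Backward induction with Player II moving first.
- c1 → R plays D (best of 0, 3, 6, 7); Player II gets 5.
- c2 → R plays D (best of 5, 1, 2, 6); Player II gets 0.
- c3 → R plays A (best of 12, 11, 10, 0); Player II gets 11.
Among 5, 0, 11, the best is 11 at c3. Subgame-perfect outcome: (A, c3) with payoffs (12, 11).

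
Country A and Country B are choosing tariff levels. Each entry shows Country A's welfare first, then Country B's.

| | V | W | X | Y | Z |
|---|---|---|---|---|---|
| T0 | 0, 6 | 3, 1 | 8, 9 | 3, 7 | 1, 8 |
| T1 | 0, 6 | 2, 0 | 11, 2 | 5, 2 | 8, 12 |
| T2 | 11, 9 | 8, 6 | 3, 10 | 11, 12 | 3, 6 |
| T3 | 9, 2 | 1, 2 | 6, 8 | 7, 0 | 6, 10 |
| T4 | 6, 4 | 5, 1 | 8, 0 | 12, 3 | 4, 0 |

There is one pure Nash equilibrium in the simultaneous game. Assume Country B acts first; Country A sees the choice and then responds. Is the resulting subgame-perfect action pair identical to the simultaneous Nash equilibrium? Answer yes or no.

yes

Country A best-responds to each possible Country B move:
- V → Country A plays T2 (best of 0, 0, 11, 9, 6); Country B gets 9.
- W → Country A plays T2 (best of 3, 2, 8, 1, 5); Country B gets 6.
- X → Country A plays T1 (best of 8, 11, 3, 6, 8); Country B gets 2.
- Y → Country A plays T4 (best of 3, 5, 11, 7, 12); Country B gets 3.
- Z → Country A plays T1 (best of 1, 8, 3, 6, 4); Country B gets 12.
Among 9, 6, 2, 3, 12, the best is 12 at Z. Subgame-perfect outcome: (T1, Z) with payoffs (8, 12).
Now find the simultaneous Nash equilibrium.
Country A's best replies: V→T2; W→T2; X→T1; Y→T4; Z→T1.
Country B's best replies: T0→X; T1→Z; T2→Y; T3→Z; T4→V.
Only (T1, Z) has each player best-responding; Nash payoffs (8, 12).
Sequential outcome (T1, Z) coincides with the Nash profile (T1, Z).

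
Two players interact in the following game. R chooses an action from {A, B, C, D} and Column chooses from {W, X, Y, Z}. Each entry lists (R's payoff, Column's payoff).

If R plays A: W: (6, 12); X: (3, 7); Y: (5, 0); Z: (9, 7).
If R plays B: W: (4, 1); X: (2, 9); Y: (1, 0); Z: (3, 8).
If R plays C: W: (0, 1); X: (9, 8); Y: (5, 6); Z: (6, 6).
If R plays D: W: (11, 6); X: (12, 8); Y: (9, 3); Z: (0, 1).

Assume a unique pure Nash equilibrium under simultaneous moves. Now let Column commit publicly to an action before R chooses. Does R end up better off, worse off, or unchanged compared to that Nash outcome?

Solve by backward induction (Column leads).
- W → R plays D (best of 6, 4, 0, 11); Column gets 6.
- X → R plays D (best of 3, 2, 9, 12); Column gets 8.
- Y → R plays D (best of 5, 1, 5, 9); Column gets 3.
- Z → R plays A (best of 9, 3, 6, 0); Column gets 7.
Among 6, 8, 3, 7, the best is 8 at X. Subgame-perfect outcome: (D, X) with payoffs (12, 8).
For the simultaneous game, intersect best replies.
R's best replies: W→D; X→D; Y→D; Z→A.
Column's best replies: A→W; B→X; C→X; D→X.
Only (D, X) has each player best-responding; Nash payoffs (12, 8).
R earns 12 sequentially versus 12 at the Nash outcome: unchanged.

unchanged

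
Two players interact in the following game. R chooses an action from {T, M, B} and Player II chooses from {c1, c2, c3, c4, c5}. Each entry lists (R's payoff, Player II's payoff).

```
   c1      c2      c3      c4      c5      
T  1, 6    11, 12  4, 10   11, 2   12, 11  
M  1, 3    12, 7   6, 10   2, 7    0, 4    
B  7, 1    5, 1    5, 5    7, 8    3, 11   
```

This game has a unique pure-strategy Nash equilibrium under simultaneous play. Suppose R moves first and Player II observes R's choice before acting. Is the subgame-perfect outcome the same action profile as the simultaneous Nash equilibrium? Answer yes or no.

Solve by backward induction (R leads).
- T → Player II plays c2 (best of 6, 12, 10, 2, 11); R gets 11.
- M → Player II plays c3 (best of 3, 7, 10, 7, 4); R gets 6.
- B → Player II plays c5 (best of 1, 1, 5, 8, 11); R gets 3.
R's induced payoffs are 11, 6, 3, so R commits to T. Subgame-perfect outcome: (T, c2) with payoffs (11, 12).
Under simultaneous play:
R's best replies: c1→B; c2→M; c3→M; c4→T; c5→T.
Player II's best replies: T→c2; M→c3; B→c5.
The unique mutual best reply is (M, c3), giving (6, 10).
Sequential outcome (T, c2) differs from the Nash profile (M, c3).

no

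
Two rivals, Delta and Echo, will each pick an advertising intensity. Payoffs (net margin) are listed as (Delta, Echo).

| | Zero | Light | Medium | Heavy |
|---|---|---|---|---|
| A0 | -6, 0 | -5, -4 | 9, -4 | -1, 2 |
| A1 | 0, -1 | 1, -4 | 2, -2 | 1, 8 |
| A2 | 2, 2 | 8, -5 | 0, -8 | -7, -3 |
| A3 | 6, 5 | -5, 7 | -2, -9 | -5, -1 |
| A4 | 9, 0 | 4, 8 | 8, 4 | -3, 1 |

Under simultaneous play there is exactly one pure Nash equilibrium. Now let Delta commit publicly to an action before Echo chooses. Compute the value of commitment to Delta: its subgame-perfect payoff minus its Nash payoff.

3

Backward induction with Delta moving first.
- A0: Echo compares 0, -4, -4, 2 and picks Heavy; Delta would get -1.
- A1: Echo compares -1, -4, -2, 8 and picks Heavy; Delta would get 1.
- A2: Echo compares 2, -5, -8, -3 and picks Zero; Delta would get 2.
- A3: Echo compares 5, 7, -9, -1 and picks Light; Delta would get -5.
- A4: Echo compares 0, 8, 4, 1 and picks Light; Delta would get 4.
Delta's induced payoffs are -1, 1, 2, -5, 4, so Delta commits to A4. Subgame-perfect outcome: (A4, Light) with payoffs (4, 8).
For the simultaneous game, intersect best replies.
Delta's best replies: Zero→A4; Light→A2; Medium→A0; Heavy→A1.
Echo's best replies: A0→Heavy; A1→Heavy; A2→Zero; A3→Light; A4→Light.
The unique mutual best reply is (A1, Heavy), giving (1, 8).
Delta's commitment gain: 4 − 1 = 3.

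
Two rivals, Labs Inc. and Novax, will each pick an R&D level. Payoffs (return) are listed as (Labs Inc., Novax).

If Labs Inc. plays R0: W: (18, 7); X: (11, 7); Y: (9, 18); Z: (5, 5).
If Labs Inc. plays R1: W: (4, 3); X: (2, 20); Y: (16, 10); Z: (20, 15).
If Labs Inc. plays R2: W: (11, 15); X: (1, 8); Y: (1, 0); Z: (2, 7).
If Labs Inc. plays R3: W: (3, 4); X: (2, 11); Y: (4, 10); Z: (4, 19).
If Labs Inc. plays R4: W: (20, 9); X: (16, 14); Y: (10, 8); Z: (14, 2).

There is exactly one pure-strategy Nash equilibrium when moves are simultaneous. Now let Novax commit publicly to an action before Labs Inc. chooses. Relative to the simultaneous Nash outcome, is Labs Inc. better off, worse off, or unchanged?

Backward induction with Novax moving first.
- W: BR = R4, leader payoff 9.
- X: BR = R4, leader payoff 14.
- Y: BR = R1, leader payoff 10.
- Z: BR = R1, leader payoff 15.
Among 9, 14, 10, 15, the best is 15 at Z. Subgame-perfect outcome: (R1, Z) with payoffs (20, 15).
Now find the simultaneous Nash equilibrium.
Labs Inc.'s best replies: W→R4; X→R4; Y→R1; Z→R1.
Novax's best replies: R0→Y; R1→X; R2→W; R3→Z; R4→X.
Only (R4, X) has each player best-responding; Nash payoffs (16, 14).
Labs Inc. earns 20 sequentially versus 16 at the Nash outcome: better off.

better off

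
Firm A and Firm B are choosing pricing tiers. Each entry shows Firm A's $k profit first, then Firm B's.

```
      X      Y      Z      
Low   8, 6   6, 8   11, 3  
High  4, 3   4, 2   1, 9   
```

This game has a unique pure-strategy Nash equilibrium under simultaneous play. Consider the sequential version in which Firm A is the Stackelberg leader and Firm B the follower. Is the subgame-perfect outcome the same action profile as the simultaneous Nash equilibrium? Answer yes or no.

yes

Firm B best-responds to each possible Firm A move:
- Low → Firm B plays Y (best of 6, 8, 3); Firm A gets 6.
- High → Firm B plays Z (best of 3, 2, 9); Firm A gets 1.
Among 6, 1, the best is 6 at Low. Subgame-perfect outcome: (Low, Y) with payoffs (6, 8).
For the simultaneous game, intersect best replies.
Firm A's best replies: X→Low; Y→Low; Z→Low.
Firm B's best replies: Low→Y; High→Z.
Only (Low, Y) has each player best-responding; Nash payoffs (6, 8).
Sequential outcome (Low, Y) coincides with the Nash profile (Low, Y).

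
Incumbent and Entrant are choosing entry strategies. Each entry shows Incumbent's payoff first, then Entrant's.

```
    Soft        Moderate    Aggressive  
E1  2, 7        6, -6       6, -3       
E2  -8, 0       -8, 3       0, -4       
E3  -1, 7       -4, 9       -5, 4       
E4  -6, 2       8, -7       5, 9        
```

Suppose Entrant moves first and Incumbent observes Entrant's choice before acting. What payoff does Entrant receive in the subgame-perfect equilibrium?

Incumbent best-responds to each possible Entrant move:
- Soft → Incumbent plays E1 (best of 2, -8, -1, -6); Entrant gets 7.
- Moderate → Incumbent plays E4 (best of 6, -8, -4, 8); Entrant gets -7.
- Aggressive → Incumbent plays E1 (best of 6, 0, -5, 5); Entrant gets -3.
Among 7, -7, -3, the best is 7 at Soft. Subgame-perfect outcome: (E1, Soft) with payoffs (2, 7).

7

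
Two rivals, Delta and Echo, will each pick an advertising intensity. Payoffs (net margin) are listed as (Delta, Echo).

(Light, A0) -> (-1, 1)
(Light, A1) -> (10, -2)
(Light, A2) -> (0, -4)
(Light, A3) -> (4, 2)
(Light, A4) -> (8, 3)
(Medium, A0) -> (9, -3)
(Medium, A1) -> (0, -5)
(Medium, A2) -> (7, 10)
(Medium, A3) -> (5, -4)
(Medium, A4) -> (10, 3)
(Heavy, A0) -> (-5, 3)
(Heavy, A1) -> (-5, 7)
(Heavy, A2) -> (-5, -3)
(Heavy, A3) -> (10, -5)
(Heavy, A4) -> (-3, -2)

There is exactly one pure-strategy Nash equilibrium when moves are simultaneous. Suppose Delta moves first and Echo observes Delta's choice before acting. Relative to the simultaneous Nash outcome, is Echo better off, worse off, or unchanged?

Echo best-responds to each possible Delta move:
- Light: Echo compares 1, -2, -4, 2, 3 and picks A4; Delta would get 8.
- Medium: Echo compares -3, -5, 10, -4, 3 and picks A2; Delta would get 7.
- Heavy: Echo compares 3, 7, -3, -5, -2 and picks A1; Delta would get -5.
Among 8, 7, -5, the best is 8 at Light. Subgame-perfect outcome: (Light, A4) with payoffs (8, 3).
Under simultaneous play:
Delta's best replies: A0→Medium; A1→Light; A2→Medium; A3→Heavy; A4→Medium.
Echo's best replies: Light→A4; Medium→A2; Heavy→A1.
The unique mutual best reply is (Medium, A2), giving (7, 10).
Echo earns 3 sequentially versus 10 at the Nash outcome: worse off.

worse off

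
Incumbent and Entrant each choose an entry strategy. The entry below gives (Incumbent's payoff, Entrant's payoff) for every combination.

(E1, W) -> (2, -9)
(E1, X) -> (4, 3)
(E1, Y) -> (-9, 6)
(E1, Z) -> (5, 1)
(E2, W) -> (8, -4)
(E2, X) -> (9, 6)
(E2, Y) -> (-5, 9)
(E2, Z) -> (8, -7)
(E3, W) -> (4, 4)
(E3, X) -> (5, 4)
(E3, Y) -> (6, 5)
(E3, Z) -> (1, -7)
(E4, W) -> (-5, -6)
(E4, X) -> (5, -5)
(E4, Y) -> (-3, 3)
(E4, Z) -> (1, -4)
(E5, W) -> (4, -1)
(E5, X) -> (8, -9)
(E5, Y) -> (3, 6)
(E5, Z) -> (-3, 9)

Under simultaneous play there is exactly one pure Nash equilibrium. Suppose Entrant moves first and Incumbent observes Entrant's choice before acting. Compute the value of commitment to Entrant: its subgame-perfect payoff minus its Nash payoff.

Incumbent best-responds to each possible Entrant move:
- W → Incumbent plays E2 (best of 2, 8, 4, -5, 4); Entrant gets -4.
- X → Incumbent plays E2 (best of 4, 9, 5, 5, 8); Entrant gets 6.
- Y → Incumbent plays E3 (best of -9, -5, 6, -3, 3); Entrant gets 5.
- Z → Incumbent plays E2 (best of 5, 8, 1, 1, -3); Entrant gets -7.
Maximizing over -4, 6, 5, -7, Entrant chooses X. Subgame-perfect outcome: (E2, X) with payoffs (9, 6).
Now find the simultaneous Nash equilibrium.
Incumbent's best replies: W→E2; X→E2; Y→E3; Z→E2.
Entrant's best replies: E1→Y; E2→Y; E3→Y; E4→Y; E5→Z.
Only (E3, Y) has each player best-responding; Nash payoffs (6, 5).
Entrant's commitment gain: 6 − 5 = 1.

1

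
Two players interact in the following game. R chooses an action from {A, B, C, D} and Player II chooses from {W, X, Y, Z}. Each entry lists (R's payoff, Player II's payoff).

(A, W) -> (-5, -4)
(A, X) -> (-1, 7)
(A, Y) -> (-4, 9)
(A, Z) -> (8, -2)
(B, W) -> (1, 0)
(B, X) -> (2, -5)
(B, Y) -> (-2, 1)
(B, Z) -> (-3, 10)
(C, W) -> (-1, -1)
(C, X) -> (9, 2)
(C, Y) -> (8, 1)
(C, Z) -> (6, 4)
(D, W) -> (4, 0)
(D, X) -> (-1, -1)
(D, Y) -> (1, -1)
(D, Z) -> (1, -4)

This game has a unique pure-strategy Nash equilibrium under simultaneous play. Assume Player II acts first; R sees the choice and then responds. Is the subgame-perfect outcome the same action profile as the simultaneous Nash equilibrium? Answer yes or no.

Solve by backward induction (Player II leads).
- W → R plays D (best of -5, 1, -1, 4); Player II gets 0.
- X → R plays C (best of -1, 2, 9, -1); Player II gets 2.
- Y → R plays C (best of -4, -2, 8, 1); Player II gets 1.
- Z → R plays A (best of 8, -3, 6, 1); Player II gets -2.
Player II's induced payoffs are 0, 2, 1, -2, so Player II commits to X. Subgame-perfect outcome: (C, X) with payoffs (9, 2).
Now find the simultaneous Nash equilibrium.
R's best replies: W→D; X→C; Y→C; Z→A.
Player II's best replies: A→Y; B→Z; C→Z; D→W.
Only (D, W) has each player best-responding; Nash payoffs (4, 0).
Sequential outcome (C, X) differs from the Nash profile (D, W).

no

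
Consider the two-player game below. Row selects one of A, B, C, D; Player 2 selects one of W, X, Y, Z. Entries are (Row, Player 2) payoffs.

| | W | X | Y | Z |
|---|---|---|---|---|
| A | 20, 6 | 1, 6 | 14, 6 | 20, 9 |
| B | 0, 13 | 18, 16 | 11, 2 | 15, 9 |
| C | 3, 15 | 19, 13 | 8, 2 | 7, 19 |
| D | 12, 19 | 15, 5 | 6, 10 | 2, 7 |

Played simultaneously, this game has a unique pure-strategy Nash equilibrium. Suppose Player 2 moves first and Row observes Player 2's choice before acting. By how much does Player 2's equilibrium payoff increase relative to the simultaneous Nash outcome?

4

Backward induction with Player 2 moving first.
- W: BR = A, leader payoff 6.
- X: BR = C, leader payoff 13.
- Y: BR = A, leader payoff 6.
- Z: BR = A, leader payoff 9.
Maximizing over 6, 13, 6, 9, Player 2 chooses X. Subgame-perfect outcome: (C, X) with payoffs (19, 13).
For the simultaneous game, intersect best replies.
Row's best replies: W→A; X→C; Y→A; Z→A.
Player 2's best replies: A→Z; B→X; C→Z; D→W.
The unique mutual best reply is (A, Z), giving (20, 9).
Player 2's commitment gain: 13 − 9 = 4.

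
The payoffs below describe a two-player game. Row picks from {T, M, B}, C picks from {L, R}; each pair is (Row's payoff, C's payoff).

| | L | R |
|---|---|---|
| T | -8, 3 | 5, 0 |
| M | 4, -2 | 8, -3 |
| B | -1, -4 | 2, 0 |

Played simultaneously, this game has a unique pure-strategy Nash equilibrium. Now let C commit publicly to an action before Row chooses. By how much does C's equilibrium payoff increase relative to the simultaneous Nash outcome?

0

Solve by backward induction (C leads).
- L: Row compares -8, 4, -1 and picks M; C would get -2.
- R: Row compares 5, 8, 2 and picks M; C would get -3.
Among -2, -3, the best is -2 at L. Subgame-perfect outcome: (M, L) with payoffs (4, -2).
For the simultaneous game, intersect best replies.
Row's best replies: L→M; R→M.
C's best replies: T→L; M→L; B→R.
Only (M, L) has each player best-responding; Nash payoffs (4, -2).
C's commitment gain: -2 − -2 = 0.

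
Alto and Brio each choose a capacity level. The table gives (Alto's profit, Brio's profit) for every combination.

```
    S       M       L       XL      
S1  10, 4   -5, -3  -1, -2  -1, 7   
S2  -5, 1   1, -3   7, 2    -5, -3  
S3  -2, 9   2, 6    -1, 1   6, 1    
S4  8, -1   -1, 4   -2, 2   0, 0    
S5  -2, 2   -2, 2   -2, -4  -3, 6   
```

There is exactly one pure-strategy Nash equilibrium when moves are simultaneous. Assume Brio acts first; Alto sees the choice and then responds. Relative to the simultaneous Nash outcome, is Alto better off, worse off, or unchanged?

worse off

Work backward from Alto's decision.
- S → Alto plays S1 (best of 10, -5, -2, 8, -2); Brio gets 4.
- M → Alto plays S3 (best of -5, 1, 2, -1, -2); Brio gets 6.
- L → Alto plays S2 (best of -1, 7, -1, -2, -2); Brio gets 2.
- XL → Alto plays S3 (best of -1, -5, 6, 0, -3); Brio gets 1.
Among 4, 6, 2, 1, the best is 6 at M. Subgame-perfect outcome: (S3, M) with payoffs (2, 6).
For the simultaneous game, intersect best replies.
Alto's best replies: S→S1; M→S3; L→S2; XL→S3.
Brio's best replies: S1→XL; S2→L; S3→S; S4→M; S5→XL.
The unique mutual best reply is (S2, L), giving (7, 2).
Alto earns 2 sequentially versus 7 at the Nash outcome: worse off.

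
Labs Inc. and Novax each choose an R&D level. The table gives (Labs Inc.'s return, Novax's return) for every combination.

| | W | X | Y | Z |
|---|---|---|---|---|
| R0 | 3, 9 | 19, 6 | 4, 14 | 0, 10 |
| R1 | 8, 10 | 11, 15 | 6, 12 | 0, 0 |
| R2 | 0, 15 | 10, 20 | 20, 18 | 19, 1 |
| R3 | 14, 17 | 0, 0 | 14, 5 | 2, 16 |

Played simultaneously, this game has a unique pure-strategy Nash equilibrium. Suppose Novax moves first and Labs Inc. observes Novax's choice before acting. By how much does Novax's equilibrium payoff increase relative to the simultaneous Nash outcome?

1

Labs Inc. best-responds to each possible Novax move:
- W: BR = R3, leader payoff 17.
- X: BR = R0, leader payoff 6.
- Y: BR = R2, leader payoff 18.
- Z: BR = R2, leader payoff 1.
Among 17, 6, 18, 1, the best is 18 at Y. Subgame-perfect outcome: (R2, Y) with payoffs (20, 18).
For the simultaneous game, intersect best replies.
Labs Inc.'s best replies: W→R3; X→R0; Y→R2; Z→R2.
Novax's best replies: R0→Y; R1→X; R2→X; R3→W.
The unique mutual best reply is (R3, W), giving (14, 17).
Novax's commitment gain: 18 − 17 = 1.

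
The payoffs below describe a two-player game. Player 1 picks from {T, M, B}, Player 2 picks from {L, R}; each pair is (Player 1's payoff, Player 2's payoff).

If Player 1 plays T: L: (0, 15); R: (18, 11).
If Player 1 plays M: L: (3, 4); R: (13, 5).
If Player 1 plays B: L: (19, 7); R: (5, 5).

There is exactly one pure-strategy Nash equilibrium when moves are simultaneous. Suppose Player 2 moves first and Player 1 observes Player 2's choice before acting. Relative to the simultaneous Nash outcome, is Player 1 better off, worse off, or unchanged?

Solve by backward induction (Player 2 leads).
- L → Player 1 plays B (best of 0, 3, 19); Player 2 gets 7.
- R → Player 1 plays T (best of 18, 13, 5); Player 2 gets 11.
Player 2's induced payoffs are 7, 11, so Player 2 commits to R. Subgame-perfect outcome: (T, R) with payoffs (18, 11).
Under simultaneous play:
Player 1's best replies: L→B; R→T.
Player 2's best replies: T→L; M→R; B→L.
Only (B, L) has each player best-responding; Nash payoffs (19, 7).
Player 1 earns 18 sequentially versus 19 at the Nash outcome: worse off.

worse off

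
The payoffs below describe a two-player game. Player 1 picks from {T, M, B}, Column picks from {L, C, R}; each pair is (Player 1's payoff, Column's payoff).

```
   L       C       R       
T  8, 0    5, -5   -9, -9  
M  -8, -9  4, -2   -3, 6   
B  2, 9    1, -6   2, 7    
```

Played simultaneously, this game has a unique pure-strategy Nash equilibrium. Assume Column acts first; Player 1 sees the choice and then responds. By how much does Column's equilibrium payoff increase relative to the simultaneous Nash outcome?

Work backward from Player 1's decision.
- L → Player 1 plays T (best of 8, -8, 2); Column gets 0.
- C → Player 1 plays T (best of 5, 4, 1); Column gets -5.
- R → Player 1 plays B (best of -9, -3, 2); Column gets 7.
Column's induced payoffs are 0, -5, 7, so Column commits to R. Subgame-perfect outcome: (B, R) with payoffs (2, 7).
Under simultaneous play:
Player 1's best replies: L→T; C→T; R→B.
Column's best replies: T→L; M→R; B→L.
The unique mutual best reply is (T, L), giving (8, 0).
Column's commitment gain: 7 − 0 = 7.

7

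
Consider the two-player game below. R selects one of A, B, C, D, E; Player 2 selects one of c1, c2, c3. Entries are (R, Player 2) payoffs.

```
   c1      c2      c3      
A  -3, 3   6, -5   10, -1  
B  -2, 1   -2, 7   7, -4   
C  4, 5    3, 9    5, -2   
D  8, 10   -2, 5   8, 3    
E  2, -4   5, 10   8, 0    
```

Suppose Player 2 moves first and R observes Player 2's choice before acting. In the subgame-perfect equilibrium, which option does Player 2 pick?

c1

R best-responds to each possible Player 2 move:
- c1 → R plays D (best of -3, -2, 4, 8, 2); Player 2 gets 10.
- c2 → R plays A (best of 6, -2, 3, -2, 5); Player 2 gets -5.
- c3 → R plays A (best of 10, 7, 5, 8, 8); Player 2 gets -1.
Maximizing over 10, -5, -1, Player 2 chooses c1. Subgame-perfect outcome: (D, c1) with payoffs (8, 10).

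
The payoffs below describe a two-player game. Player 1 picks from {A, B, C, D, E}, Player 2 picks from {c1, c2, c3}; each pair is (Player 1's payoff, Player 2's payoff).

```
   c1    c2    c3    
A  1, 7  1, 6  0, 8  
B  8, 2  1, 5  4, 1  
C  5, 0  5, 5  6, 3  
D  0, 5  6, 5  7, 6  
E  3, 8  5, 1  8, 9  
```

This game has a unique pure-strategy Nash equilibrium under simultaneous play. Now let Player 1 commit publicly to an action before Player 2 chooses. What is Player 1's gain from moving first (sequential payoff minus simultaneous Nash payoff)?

0

Backward induction with Player 1 moving first.
- A → Player 2 plays c3 (best of 7, 6, 8); Player 1 gets 0.
- B → Player 2 plays c2 (best of 2, 5, 1); Player 1 gets 1.
- C → Player 2 plays c2 (best of 0, 5, 3); Player 1 gets 5.
- D → Player 2 plays c3 (best of 5, 5, 6); Player 1 gets 7.
- E → Player 2 plays c3 (best of 8, 1, 9); Player 1 gets 8.
Among 0, 1, 5, 7, 8, the best is 8 at E. Subgame-perfect outcome: (E, c3) with payoffs (8, 9).
Under simultaneous play:
Player 1's best replies: c1→B; c2→D; c3→E.
Player 2's best replies: A→c3; B→c2; C→c2; D→c3; E→c3.
The unique mutual best reply is (E, c3), giving (8, 9).
Player 1's commitment gain: 8 − 8 = 0.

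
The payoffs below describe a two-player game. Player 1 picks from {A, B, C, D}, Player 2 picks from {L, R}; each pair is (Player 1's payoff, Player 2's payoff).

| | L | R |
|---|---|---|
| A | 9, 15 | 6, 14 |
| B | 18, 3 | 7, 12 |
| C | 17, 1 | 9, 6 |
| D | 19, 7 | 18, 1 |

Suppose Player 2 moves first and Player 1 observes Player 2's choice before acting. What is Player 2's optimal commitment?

L

Solve by backward induction (Player 2 leads).
- L → Player 1 plays D (best of 9, 18, 17, 19); Player 2 gets 7.
- R → Player 1 plays D (best of 6, 7, 9, 18); Player 2 gets 1.
Among 7, 1, the best is 7 at L. Subgame-perfect outcome: (D, L) with payoffs (19, 7).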